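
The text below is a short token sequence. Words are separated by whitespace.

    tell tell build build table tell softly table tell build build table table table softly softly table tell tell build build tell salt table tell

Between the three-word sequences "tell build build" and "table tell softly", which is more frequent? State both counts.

"tell build build": 3 occurrences
"table tell softly": 1 occurrence

"tell build build" (3 vs 1)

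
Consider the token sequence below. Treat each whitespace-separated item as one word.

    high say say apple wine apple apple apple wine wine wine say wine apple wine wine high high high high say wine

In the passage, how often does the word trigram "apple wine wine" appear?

2

Scanning the 20 overlapping trigram windows for "apple wine wine":
  position 8–10: apple wine wine
  position 14–16: apple wine wine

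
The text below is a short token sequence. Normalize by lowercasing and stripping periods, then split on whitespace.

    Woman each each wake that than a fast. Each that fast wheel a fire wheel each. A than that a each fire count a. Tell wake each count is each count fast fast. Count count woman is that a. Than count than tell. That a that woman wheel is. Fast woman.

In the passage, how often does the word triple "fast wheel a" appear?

1

Scanning the 49 overlapping trigram windows for "fast wheel a":
  position 11–13: fast wheel a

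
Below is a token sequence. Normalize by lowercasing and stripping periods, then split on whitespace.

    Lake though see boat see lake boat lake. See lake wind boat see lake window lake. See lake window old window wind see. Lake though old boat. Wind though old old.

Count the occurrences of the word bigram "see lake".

Scanning the 30 overlapping bigram windows for "see lake":
  position 5–6: see lake
  position 9–10: see lake
  position 13–14: see lake
  position 17–18: see lake
  position 23–24: see lake

5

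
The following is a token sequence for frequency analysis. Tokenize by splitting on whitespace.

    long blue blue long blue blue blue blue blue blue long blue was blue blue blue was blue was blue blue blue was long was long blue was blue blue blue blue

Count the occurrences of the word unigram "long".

Scanning the 32 tokens for "long":
  position 1: long
  position 4: long
  position 11: long
  position 24: long
  position 26: long

5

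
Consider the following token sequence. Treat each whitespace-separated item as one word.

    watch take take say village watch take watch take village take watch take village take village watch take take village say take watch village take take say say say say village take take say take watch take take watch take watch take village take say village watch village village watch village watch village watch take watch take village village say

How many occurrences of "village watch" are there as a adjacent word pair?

6

Scanning the 59 overlapping bigram windows for "village watch":
  position 5–6: village watch
  position 16–17: village watch
  position 46–47: village watch
  position 49–50: village watch
  position 51–52: village watch
  position 53–54: village watch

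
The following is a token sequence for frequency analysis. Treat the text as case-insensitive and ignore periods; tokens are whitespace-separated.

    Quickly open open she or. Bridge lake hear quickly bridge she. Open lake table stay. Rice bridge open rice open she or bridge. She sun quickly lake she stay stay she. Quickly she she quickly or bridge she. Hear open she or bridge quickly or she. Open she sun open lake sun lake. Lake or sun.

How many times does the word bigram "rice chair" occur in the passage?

Scanning the 55 overlapping bigram windows for "rice chair":
  (none found)

0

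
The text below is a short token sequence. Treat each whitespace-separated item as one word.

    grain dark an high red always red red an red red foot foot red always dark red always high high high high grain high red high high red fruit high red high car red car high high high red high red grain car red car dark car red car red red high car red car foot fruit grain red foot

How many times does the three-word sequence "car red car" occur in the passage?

Scanning the 58 overlapping trigram windows for "car red car":
  position 33–35: car red car
  position 43–45: car red car
  position 47–49: car red car
  position 53–55: car red car

4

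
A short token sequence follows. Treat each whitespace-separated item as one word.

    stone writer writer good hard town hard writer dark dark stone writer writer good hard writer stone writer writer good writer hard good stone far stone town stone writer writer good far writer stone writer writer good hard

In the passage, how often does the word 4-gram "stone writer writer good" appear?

5

Scanning the 35 overlapping 4-gram windows for "stone writer writer good":
  position 1–4: stone writer writer good
  position 11–14: stone writer writer good
  position 17–20: stone writer writer good
  position 28–31: stone writer writer good
  position 34–37: stone writer writer good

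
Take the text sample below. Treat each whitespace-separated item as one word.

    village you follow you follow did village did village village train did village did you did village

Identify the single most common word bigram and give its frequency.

Bigram frequencies (highest first):
  did village: 4
  you follow: 2
  village did: 2
  village you: 1
  follow you: 1
  follow did: 1
  … (5 more, each ≤ 1)

"did village", 4 times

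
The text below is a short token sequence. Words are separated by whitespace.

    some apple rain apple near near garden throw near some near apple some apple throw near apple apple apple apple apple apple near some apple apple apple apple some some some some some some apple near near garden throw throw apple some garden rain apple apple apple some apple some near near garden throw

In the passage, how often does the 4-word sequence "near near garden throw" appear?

Scanning the 51 overlapping 4-gram windows for "near near garden throw":
  position 5–8: near near garden throw
  position 36–39: near near garden throw
  position 51–54: near near garden throw

3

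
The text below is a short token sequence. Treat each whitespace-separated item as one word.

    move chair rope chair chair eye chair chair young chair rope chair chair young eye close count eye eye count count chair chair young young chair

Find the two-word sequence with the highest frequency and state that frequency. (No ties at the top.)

Bigram frequencies (highest first):
  chair chair: 4
  chair young: 3
  chair rope: 2
  rope chair: 2
  young chair: 2
  move chair: 1
  … (11 more, each ≤ 1)

"chair chair", 4 times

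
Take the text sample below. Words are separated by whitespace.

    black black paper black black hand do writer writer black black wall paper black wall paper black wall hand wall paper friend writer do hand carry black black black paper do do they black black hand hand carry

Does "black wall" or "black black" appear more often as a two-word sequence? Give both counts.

"black black" (6 vs 3)

"black wall": 3 occurrences
"black black": 6 occurrences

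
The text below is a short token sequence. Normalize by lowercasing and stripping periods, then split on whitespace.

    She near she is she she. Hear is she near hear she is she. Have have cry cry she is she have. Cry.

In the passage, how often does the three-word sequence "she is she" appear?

Scanning the 21 overlapping trigram windows for "she is she":
  position 3–5: she is she
  position 12–14: she is she
  position 19–21: she is she

3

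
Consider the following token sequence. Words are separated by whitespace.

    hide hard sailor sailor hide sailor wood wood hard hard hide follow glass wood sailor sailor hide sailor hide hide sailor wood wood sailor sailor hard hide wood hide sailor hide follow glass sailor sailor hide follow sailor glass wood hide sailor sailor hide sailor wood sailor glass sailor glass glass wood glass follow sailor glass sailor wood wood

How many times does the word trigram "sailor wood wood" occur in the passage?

3

Scanning the 57 overlapping trigram windows for "sailor wood wood":
  position 6–8: sailor wood wood
  position 21–23: sailor wood wood
  position 57–59: sailor wood wood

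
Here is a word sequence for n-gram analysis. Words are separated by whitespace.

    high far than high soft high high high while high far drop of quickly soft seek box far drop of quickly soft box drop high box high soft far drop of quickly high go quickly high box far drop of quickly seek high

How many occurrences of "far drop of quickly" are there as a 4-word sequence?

Scanning the 40 overlapping 4-gram windows for "far drop of quickly":
  position 11–14: far drop of quickly
  position 18–21: far drop of quickly
  position 29–32: far drop of quickly
  position 38–41: far drop of quickly

4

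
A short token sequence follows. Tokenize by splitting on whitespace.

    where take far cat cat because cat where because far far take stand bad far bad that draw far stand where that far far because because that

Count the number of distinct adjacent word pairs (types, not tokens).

25

27 tokens → 26 bigram windows in total.
Repeated bigrams (each contributes count−1 duplicates):
  far far: 2
1 duplicate windows → 26 − 1 = 25 distinct.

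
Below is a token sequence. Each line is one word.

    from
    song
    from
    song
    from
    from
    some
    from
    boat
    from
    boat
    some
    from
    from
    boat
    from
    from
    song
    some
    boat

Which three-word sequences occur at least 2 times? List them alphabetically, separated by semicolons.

from boat from; from song from

Trigram counts meeting the condition (at least 2 times):
  from boat from: 2
  from song from: 2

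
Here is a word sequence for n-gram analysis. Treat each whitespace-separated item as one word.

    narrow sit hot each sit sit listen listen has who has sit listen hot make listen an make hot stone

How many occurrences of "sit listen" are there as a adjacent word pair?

Scanning the 19 overlapping bigram windows for "sit listen":
  position 6–7: sit listen
  position 12–13: sit listen

2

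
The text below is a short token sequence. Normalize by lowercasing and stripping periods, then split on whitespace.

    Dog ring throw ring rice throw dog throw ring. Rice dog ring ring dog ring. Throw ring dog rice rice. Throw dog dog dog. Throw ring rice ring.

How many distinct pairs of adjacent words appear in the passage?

14

28 tokens → 27 bigram windows in total.
Repeated bigrams (each contributes count−1 duplicates):
  throw ring: 4
  dog ring: 3
  ring rice: 3
  dog dog: 2
  dog throw: 2
  rice throw: 2
  ring dog: 2
  ring throw: 2
  … (1 more repeated)
13 duplicate windows → 27 − 13 = 14 distinct.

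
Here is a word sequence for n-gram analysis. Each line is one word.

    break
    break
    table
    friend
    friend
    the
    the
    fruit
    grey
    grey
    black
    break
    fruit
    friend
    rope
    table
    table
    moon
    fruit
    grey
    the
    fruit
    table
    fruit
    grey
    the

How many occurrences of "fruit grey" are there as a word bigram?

Scanning the 25 overlapping bigram windows for "fruit grey":
  position 8–9: fruit grey
  position 19–20: fruit grey
  position 24–25: fruit grey

3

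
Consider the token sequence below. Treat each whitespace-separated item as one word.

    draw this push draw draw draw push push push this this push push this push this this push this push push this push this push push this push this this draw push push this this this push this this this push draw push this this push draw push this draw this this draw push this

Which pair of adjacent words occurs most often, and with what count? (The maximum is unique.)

"push this", 13 times

Bigram frequencies (highest first):
  push this: 13
  this push: 11
  this this: 9
  push push: 6
  draw push: 5
  push draw: 3
  … (3 more, each ≤ 3)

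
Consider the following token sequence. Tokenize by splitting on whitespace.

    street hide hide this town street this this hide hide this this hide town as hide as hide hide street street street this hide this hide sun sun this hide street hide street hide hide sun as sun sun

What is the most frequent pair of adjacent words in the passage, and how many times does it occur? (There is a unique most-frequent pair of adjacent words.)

"this hide", 5 times

Bigram frequencies (highest first):
  this hide: 5
  hide hide: 4
  street hide: 3
  hide this: 3
  hide street: 3
  street this: 2
  … (13 more, each ≤ 2)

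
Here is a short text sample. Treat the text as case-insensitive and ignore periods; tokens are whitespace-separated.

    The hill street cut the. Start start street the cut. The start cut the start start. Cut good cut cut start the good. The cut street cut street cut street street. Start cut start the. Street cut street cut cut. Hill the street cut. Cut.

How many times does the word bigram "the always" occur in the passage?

0

Scanning the 44 overlapping bigram windows for "the always":
  (none found)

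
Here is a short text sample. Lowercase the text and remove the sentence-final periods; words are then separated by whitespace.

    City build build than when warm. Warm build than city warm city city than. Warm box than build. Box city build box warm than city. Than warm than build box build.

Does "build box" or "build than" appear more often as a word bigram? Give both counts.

"build box" (3 vs 2)

"build box": 3 occurrences
"build than": 2 occurrences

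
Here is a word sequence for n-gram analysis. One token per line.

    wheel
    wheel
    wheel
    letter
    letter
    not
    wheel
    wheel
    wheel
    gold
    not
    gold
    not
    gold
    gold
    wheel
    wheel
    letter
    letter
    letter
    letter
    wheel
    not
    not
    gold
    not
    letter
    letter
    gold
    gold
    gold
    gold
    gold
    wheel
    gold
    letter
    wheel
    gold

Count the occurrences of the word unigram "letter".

Scanning the 38 tokens for "letter":
  position 4: letter
  position 5: letter
  position 18: letter
  position 19: letter
  position 20: letter
  position 21: letter
  position 27: letter
  position 28: letter
  position 36: letter

9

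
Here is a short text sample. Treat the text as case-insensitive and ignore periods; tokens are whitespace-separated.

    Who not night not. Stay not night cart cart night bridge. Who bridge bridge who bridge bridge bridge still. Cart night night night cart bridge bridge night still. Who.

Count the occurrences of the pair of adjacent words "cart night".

Scanning the 28 overlapping bigram windows for "cart night":
  position 9–10: cart night
  position 20–21: cart night

2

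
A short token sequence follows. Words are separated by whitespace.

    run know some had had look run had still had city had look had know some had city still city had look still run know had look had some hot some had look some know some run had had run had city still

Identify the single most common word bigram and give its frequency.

Bigram frequencies (highest first):
  had look: 5
  know some: 3
  some had: 3
  run had: 3
  had city: 3
  run know: 2
  … (19 more, each ≤ 2)

"had look", 5 times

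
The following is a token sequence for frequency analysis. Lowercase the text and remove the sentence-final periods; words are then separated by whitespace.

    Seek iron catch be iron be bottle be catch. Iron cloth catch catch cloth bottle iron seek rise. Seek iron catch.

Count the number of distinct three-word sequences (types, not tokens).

21 tokens → 19 trigram windows in total.
Repeated trigrams (each contributes count−1 duplicates):
  seek iron catch: 2
1 duplicate windows → 19 − 1 = 18 distinct.

18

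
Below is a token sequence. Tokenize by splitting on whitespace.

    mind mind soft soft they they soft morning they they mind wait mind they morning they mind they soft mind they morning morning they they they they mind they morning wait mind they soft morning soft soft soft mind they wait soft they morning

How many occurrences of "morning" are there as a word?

Scanning the 44 tokens for "morning":
  position 8: morning
  position 15: morning
  position 22: morning
  position 23: morning
  position 30: morning
  position 35: morning
  position 44: morning

7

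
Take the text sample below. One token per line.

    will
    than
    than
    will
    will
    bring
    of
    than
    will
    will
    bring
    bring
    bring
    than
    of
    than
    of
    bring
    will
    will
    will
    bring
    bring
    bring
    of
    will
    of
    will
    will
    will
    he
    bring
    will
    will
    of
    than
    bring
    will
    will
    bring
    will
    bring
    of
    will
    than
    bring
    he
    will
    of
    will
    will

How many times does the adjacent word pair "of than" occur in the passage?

3

Scanning the 50 overlapping bigram windows for "of than":
  position 7–8: of than
  position 15–16: of than
  position 35–36: of than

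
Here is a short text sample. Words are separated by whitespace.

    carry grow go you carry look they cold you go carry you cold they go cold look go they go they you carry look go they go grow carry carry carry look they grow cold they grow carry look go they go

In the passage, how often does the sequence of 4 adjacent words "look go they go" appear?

Scanning the 39 overlapping 4-gram windows for "look go they go":
  position 17–20: look go they go
  position 24–27: look go they go
  position 39–42: look go they go

3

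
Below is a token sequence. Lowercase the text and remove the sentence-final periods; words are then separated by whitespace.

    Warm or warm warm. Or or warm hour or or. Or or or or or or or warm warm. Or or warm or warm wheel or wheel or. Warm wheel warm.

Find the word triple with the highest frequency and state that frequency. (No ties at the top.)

"or or or", 7 times

Trigram frequencies (highest first):
  or or or: 7
  or or warm: 3
  warm or warm: 2
  or warm warm: 2
  warm warm or: 2
  warm or or: 2
  … (10 more, each ≤ 2)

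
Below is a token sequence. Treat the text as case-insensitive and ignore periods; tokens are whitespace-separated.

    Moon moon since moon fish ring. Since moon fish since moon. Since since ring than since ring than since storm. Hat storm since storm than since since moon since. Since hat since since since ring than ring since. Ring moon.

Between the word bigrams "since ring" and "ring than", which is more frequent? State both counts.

"since ring": 4 occurrences
"ring than": 3 occurrences

"since ring" (4 vs 3)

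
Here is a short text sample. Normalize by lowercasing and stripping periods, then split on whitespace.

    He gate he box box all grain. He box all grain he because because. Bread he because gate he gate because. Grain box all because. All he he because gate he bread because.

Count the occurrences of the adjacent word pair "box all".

Scanning the 32 overlapping bigram windows for "box all":
  position 5–6: box all
  position 9–10: box all
  position 23–24: box all

3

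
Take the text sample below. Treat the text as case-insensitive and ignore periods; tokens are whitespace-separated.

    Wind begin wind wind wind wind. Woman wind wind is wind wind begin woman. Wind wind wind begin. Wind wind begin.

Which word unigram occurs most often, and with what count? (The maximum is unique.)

"wind", 14 times

Unigram frequencies (highest first):
  wind: 14
  begin: 4
  woman: 2
  is: 1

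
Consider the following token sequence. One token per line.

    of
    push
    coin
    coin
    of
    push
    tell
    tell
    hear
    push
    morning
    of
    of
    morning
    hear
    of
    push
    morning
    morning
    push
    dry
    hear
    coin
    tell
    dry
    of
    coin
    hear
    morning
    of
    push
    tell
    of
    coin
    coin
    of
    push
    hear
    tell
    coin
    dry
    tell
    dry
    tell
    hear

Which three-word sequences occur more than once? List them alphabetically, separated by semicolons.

Trigram counts meeting the condition (more than once):
  coin coin of: 2
  coin of push: 2
  of push tell: 2

coin coin of; coin of push; of push tell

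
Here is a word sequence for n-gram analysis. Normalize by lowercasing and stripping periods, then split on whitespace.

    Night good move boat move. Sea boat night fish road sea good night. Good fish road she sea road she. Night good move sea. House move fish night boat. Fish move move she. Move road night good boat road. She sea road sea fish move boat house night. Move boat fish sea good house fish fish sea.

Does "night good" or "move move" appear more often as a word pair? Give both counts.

"night good" (4 vs 1)

"night good": 4 occurrences
"move move": 1 occurrence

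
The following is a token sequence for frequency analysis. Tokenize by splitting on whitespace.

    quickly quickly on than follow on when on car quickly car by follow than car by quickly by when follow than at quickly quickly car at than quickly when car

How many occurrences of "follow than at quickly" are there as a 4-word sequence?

Scanning the 27 overlapping 4-gram windows for "follow than at quickly":
  position 20–23: follow than at quickly

1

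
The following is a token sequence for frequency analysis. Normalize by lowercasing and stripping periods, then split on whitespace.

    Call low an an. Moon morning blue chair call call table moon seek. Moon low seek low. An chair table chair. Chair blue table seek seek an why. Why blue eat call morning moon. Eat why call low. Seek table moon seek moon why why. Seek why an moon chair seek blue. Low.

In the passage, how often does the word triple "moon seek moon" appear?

Scanning the 51 overlapping trigram windows for "moon seek moon":
  position 12–14: moon seek moon
  position 41–43: moon seek moon

2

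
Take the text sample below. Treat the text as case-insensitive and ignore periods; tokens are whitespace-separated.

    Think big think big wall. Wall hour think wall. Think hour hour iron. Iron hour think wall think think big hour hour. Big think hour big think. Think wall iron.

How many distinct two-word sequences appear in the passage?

17

30 tokens → 29 bigram windows in total.
Repeated bigrams (each contributes count−1 duplicates):
  big think: 3
  think big: 3
  think wall: 3
  hour big: 2
  hour hour: 2
  hour think: 2
  think hour: 2
  think think: 2
  … (1 more repeated)
12 duplicate windows → 29 − 12 = 17 distinct.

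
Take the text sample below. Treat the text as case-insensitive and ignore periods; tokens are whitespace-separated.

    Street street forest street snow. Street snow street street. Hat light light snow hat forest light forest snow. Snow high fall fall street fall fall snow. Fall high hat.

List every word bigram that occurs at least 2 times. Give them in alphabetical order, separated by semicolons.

fall fall; snow street; street snow; street street

Bigram counts meeting the condition (at least 2 times):
  fall fall: 2
  snow street: 2
  street snow: 2
  street street: 2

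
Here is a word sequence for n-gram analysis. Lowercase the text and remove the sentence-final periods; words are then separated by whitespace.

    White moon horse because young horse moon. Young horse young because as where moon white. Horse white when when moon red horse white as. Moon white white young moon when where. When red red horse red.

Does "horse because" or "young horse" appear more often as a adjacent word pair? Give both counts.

"young horse" (2 vs 1)

"horse because": 1 occurrence
"young horse": 2 occurrences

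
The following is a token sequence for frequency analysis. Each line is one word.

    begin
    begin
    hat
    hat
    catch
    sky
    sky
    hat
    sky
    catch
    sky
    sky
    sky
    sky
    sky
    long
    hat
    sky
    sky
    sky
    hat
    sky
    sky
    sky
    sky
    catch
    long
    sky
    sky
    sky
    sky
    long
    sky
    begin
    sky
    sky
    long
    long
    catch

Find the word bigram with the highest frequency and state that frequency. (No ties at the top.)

"sky sky", 14 times

Bigram frequencies (highest first):
  sky sky: 14
  hat sky: 3
  sky long: 3
  catch sky: 2
  sky hat: 2
  sky catch: 2
  … (11 more, each ≤ 2)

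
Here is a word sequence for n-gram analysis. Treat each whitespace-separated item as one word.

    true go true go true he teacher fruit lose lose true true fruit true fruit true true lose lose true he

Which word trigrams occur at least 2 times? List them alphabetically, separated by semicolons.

lose lose true; true fruit true; true go true

Trigram counts meeting the condition (at least 2 times):
  lose lose true: 2
  true fruit true: 2
  true go true: 2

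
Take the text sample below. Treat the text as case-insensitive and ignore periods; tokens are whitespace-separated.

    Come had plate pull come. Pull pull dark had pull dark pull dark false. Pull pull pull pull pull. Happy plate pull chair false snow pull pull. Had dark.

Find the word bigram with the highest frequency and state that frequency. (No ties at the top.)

"pull pull", 6 times

Bigram frequencies (highest first):
  pull pull: 6
  pull dark: 3
  plate pull: 2
  come had: 1
  had plate: 1
  pull come: 1
  … (14 more, each ≤ 1)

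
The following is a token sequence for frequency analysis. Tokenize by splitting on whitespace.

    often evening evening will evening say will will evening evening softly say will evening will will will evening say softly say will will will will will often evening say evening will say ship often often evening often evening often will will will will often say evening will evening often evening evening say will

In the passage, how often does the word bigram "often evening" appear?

Scanning the 52 overlapping bigram windows for "often evening":
  position 1–2: often evening
  position 27–28: often evening
  position 35–36: often evening
  position 37–38: often evening
  position 49–50: often evening

5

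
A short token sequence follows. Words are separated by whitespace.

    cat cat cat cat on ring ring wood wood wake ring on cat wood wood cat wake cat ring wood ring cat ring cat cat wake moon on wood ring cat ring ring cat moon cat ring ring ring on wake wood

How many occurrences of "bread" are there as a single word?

Scanning the 42 tokens for "bread":
  (none found)

0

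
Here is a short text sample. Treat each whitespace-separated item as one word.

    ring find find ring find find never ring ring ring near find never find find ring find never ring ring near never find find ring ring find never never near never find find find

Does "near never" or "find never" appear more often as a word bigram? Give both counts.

"near never": 2 occurrences
"find never": 4 occurrences

"find never" (4 vs 2)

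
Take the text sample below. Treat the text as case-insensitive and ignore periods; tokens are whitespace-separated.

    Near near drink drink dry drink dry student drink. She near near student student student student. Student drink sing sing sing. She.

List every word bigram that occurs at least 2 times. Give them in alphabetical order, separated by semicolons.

drink dry; near near; sing sing; student drink; student student

Bigram counts meeting the condition (at least 2 times):
  drink dry: 2
  near near: 2
  sing sing: 2
  student drink: 2
  student student: 4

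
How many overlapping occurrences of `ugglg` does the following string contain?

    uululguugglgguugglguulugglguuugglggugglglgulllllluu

5

Sliding a length-5 window over the 51 characters (47 positions):
  position 8–12: ugglg
  position 15–19: ugglg
  position 23–27: ugglg
  position 30–34: ugglg
  position 36–40: ugglg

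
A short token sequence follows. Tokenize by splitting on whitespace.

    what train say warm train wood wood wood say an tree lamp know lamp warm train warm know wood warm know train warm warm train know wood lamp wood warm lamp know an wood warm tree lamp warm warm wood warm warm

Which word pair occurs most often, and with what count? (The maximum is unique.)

Bigram frequencies (highest first):
  wood warm: 4
  warm train: 3
  warm warm: 3
  wood wood: 2
  tree lamp: 2
  lamp know: 2
  … (21 more, each ≤ 2)

"wood warm", 4 times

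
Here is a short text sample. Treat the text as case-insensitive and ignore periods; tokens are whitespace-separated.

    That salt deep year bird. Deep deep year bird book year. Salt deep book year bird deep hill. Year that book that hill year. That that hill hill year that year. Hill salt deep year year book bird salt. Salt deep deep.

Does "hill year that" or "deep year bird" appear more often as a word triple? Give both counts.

"hill year that": 3 occurrences
"deep year bird": 2 occurrences

"hill year that" (3 vs 2)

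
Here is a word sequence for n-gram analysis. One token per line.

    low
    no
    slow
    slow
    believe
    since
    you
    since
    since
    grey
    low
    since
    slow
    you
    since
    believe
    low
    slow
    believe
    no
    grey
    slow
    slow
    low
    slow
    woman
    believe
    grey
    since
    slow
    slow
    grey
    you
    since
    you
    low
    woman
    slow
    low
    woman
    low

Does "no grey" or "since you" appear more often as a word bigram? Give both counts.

"since you" (2 vs 1)

"no grey": 1 occurrence
"since you": 2 occurrences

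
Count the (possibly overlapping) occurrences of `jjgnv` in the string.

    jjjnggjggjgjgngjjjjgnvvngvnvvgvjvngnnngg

1

Sliding a length-5 window over the 40 characters (36 positions):
  position 18–22: jjgnv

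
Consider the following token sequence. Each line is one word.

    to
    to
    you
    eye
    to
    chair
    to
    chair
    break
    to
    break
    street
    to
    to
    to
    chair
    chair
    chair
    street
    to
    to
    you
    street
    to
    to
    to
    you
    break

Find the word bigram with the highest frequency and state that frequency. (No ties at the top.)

Bigram frequencies (highest first):
  to to: 6
  to you: 3
  to chair: 3
  street to: 3
  chair chair: 2
  you eye: 1
  … (9 more, each ≤ 1)

"to to", 6 times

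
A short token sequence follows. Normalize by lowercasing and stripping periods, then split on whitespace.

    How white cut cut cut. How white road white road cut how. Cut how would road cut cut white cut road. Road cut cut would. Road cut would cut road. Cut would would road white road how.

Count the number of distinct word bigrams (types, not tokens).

17

37 tokens → 36 bigram windows in total.
Repeated bigrams (each contributes count−1 duplicates):
  road cut: 5
  cut cut: 4
  cut how: 3
  cut would: 3
  white road: 3
  would road: 3
  cut road: 2
  how white: 2
  … (2 more repeated)
19 duplicate windows → 36 − 19 = 17 distinct.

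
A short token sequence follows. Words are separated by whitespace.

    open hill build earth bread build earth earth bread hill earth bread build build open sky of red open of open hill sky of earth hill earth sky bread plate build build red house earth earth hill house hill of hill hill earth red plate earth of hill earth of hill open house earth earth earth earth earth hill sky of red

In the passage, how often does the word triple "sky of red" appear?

2

Scanning the 60 overlapping trigram windows for "sky of red":
  position 16–18: sky of red
  position 60–62: sky of red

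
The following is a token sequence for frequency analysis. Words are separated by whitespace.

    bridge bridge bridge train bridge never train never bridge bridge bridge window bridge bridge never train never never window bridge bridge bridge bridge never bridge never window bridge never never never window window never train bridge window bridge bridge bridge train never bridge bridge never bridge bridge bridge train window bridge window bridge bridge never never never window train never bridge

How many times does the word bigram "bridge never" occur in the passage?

7

Scanning the 60 overlapping bigram windows for "bridge never":
  position 5–6: bridge never
  position 14–15: bridge never
  position 23–24: bridge never
  position 25–26: bridge never
  position 28–29: bridge never
  position 44–45: bridge never
  position 54–55: bridge never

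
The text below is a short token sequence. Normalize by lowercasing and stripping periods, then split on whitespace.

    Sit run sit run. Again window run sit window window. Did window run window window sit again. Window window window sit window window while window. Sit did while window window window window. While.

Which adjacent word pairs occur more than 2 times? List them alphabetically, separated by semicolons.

window sit; window window

Bigram counts meeting the condition (more than 2 times):
  window sit: 3
  window window: 8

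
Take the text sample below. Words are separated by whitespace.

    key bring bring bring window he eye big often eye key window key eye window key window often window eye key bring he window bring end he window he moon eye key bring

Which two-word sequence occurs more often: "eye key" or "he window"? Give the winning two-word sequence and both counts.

"eye key": 3 occurrences
"he window": 2 occurrences

"eye key" (3 vs 2)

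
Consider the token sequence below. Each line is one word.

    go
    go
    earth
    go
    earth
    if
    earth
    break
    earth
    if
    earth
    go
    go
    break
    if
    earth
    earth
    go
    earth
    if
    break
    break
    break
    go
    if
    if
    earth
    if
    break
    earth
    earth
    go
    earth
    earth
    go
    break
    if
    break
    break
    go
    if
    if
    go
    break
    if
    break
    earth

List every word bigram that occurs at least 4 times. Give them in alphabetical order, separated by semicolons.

earth go; earth if; go earth; if break; if earth

Bigram counts meeting the condition (at least 4 times):
  earth go: 5
  earth if: 4
  go earth: 4
  if break: 4
  if earth: 4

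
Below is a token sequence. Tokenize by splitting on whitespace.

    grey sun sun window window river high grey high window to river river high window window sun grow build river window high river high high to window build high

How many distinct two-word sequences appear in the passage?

24

29 tokens → 28 bigram windows in total.
Repeated bigrams (each contributes count−1 duplicates):
  river high: 3
  high window: 2
  window window: 2
4 duplicate windows → 28 − 4 = 24 distinct.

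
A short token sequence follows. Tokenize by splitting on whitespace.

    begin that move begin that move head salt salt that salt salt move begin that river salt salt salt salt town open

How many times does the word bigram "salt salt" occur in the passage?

5

Scanning the 21 overlapping bigram windows for "salt salt":
  position 8–9: salt salt
  position 11–12: salt salt
  position 17–18: salt salt
  position 18–19: salt salt
  position 19–20: salt salt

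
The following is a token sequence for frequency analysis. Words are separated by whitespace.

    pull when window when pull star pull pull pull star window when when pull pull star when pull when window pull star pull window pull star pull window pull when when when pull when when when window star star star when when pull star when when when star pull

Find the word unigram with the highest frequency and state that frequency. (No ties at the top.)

Unigram frequencies (highest first):
  when: 17
  pull: 16
  star: 10
  window: 6

"when", 17 times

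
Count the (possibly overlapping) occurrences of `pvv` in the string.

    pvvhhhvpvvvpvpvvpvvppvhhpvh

Sliding a length-3 window over the 27 characters (25 positions):
  position 1–3: pvv
  position 8–10: pvv
  position 14–16: pvv
  position 17–19: pvv

4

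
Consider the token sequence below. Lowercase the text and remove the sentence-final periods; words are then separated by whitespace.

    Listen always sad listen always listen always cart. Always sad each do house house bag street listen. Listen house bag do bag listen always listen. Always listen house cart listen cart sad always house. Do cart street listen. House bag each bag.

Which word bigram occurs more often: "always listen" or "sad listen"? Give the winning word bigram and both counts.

"always listen": 3 occurrences
"sad listen": 1 occurrence

"always listen" (3 vs 1)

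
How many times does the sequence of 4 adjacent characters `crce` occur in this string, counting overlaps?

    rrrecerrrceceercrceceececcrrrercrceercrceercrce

4

Sliding a length-4 window over the 47 characters (44 positions):
  position 16–19: crce
  position 32–35: crce
  position 38–41: crce
  position 44–47: crce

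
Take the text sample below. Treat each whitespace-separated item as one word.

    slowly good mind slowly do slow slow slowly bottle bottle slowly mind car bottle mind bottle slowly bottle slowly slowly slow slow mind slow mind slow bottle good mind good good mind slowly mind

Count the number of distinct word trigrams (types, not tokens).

30

34 tokens → 32 trigram windows in total.
Repeated trigrams (each contributes count−1 duplicates):
  good mind slowly: 2
  slow mind slow: 2
2 duplicate windows → 32 − 2 = 30 distinct.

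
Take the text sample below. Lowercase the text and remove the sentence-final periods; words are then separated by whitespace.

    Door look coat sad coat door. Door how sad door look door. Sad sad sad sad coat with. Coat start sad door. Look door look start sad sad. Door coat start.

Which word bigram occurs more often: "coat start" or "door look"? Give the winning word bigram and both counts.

"door look" (4 vs 2)

"coat start": 2 occurrences
"door look": 4 occurrences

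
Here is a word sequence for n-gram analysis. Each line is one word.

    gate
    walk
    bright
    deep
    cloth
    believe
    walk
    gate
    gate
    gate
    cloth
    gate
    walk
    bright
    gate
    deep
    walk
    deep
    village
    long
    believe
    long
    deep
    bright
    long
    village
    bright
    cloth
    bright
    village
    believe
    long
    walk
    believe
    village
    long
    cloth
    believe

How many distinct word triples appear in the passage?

35

38 tokens → 36 trigram windows in total.
Repeated trigrams (each contributes count−1 duplicates):
  gate walk bright: 2
1 duplicate windows → 36 − 1 = 35 distinct.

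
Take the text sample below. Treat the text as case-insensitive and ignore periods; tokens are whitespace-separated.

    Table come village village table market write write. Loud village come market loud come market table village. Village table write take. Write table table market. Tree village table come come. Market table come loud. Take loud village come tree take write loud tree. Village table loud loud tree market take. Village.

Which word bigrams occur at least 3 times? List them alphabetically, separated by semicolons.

come market; table come; village table

Bigram counts meeting the condition (at least 3 times):
  come market: 3
  table come: 3
  village table: 4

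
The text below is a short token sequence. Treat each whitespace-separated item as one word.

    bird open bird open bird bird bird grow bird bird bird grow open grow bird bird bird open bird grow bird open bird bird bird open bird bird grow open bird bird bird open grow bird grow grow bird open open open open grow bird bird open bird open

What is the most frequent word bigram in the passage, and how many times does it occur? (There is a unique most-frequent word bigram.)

"bird bird", 12 times

Bigram frequencies (highest first):
  bird bird: 12
  bird open: 9
  open bird: 7
  grow bird: 6
  bird grow: 5
  open grow: 3
  … (3 more, each ≤ 3)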